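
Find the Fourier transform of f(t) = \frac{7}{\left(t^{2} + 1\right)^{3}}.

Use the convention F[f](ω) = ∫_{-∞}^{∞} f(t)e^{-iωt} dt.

F(ω) = \frac{7 \pi \left(\omega^{2} + 3 \left|{\omega}\right| + 3\right) e^{- \left|{\omega}\right|}}{8}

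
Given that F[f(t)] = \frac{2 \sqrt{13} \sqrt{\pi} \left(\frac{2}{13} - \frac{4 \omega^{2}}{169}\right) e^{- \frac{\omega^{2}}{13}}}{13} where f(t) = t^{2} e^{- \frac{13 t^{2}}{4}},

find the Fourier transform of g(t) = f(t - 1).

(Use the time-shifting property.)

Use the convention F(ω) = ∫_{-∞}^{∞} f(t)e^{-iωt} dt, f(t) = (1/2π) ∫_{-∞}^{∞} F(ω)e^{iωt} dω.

F[g](ω) = \frac{4 \sqrt{13} \sqrt{\pi} \left(13 - 2 \omega^{2}\right) e^{- \omega \left(\frac{\omega}{13} + i\right)}}{2197}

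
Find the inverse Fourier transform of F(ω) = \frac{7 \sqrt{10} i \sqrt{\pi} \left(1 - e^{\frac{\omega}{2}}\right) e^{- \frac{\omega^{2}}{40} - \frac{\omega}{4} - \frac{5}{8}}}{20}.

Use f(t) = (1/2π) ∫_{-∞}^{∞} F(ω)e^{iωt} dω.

f(t) = 7 e^{- 10 t^{2}} \sin{\left(5 t \right)}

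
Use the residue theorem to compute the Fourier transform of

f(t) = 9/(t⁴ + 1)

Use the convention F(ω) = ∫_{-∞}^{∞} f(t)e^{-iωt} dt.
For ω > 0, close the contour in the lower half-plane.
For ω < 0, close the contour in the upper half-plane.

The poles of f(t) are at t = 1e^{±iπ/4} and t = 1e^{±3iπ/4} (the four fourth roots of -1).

Let g(z) = f(z)e^{-iωz}; for large |z| the factor e^{-iωz} decays in the lower half-plane when ω > 0 and in the upper half-plane when ω < 0.

Case ω > 0 (lower half-plane, clockwise contour ⇒ F(ω) = -2πi·ΣRes):
  Res_{z = - \frac{\sqrt{2}}{2} - \frac{\sqrt{2} i}{2}} g(z) = \frac{9 \sqrt{2} i \left(1 - i\right) e^{\frac{\sqrt{2} \omega \left(-1 + i\right)}{2}}}{8}
  Res_{z = \frac{\sqrt{2}}{2} - \frac{\sqrt{2} i}{2}} g(z) = \frac{9 \sqrt{2} i \left(1 + i\right) e^{- \frac{\sqrt{2} \omega \left(1 + i\right)}{2}}}{8}
  F(ω) = -2πi·ΣRes = \frac{9 \sqrt{2} \pi \left(1 - i\right) \left(e^{\sqrt{2} i \omega} + i\right) e^{- \frac{\sqrt{2} \omega \left(1 + i\right)}{2}}}{4} = 9 \pi e^{- \frac{\sqrt{2} \omega}{2}} \sin{\left(\frac{\sqrt{2} \omega}{2} + \frac{\pi}{4} \right)}

Case ω < 0 (upper half-plane, counterclockwise contour ⇒ F(ω) = +2πi·ΣRes):
  Res_{z = \frac{\sqrt{2}}{2} + \frac{\sqrt{2} i}{2}} g(z) = \frac{9 \sqrt{2} i \left(-1 + i\right) e^{\frac{\sqrt{2} \omega \left(1 - i\right)}{2}}}{8}
  Res_{z = - \frac{\sqrt{2}}{2} + \frac{\sqrt{2} i}{2}} g(z) = \frac{9 \sqrt{2} \left(1 - i\right) e^{\frac{\sqrt{2} \omega \left(1 + i\right)}{2}}}{8}
  F(ω) = 2πi·ΣRes = - \frac{9 \sqrt{2} i \pi \left(i \left(1 - i\right) e^{\frac{\sqrt{2} \omega \left(1 - i\right)}{2}} - \left(1 - i\right) e^{\frac{\sqrt{2} \omega \left(1 + i\right)}{2}}\right)}{4} = 9 \pi e^{\frac{\sqrt{2} \omega}{2}} \cos{\left(\frac{\sqrt{2} \omega}{2} + \frac{\pi}{4} \right)}

Both cases combine into a single formula in |ω|:

F(ω) = 9 \pi e^{- \frac{\sqrt{2} \left|{\omega}\right|}{2}} \sin{\left(\frac{\sqrt{2} \left|{\omega}\right|}{2} + \frac{\pi}{4} \right)}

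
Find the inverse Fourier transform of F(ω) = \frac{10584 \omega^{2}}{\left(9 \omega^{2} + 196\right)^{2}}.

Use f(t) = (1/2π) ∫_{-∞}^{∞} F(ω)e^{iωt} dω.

f(t) = 7 \left(1 - \frac{14 \left|{t}\right|}{3}\right) e^{- \frac{14 \left|{t}\right|}{3}}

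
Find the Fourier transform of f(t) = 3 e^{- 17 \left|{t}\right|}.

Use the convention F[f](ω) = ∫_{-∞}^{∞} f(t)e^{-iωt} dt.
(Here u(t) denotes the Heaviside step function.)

F(ω) = \frac{102}{\omega^{2} + 289}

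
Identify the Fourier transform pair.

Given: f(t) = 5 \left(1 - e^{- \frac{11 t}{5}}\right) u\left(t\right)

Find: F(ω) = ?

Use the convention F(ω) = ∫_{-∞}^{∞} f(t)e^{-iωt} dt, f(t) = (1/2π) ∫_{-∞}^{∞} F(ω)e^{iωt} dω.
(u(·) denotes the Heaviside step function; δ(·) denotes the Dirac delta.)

F(ω) = 5 \pi \delta\left(\omega\right) - \frac{11 i}{\omega \left(i \omega + \frac{11}{5}\right)}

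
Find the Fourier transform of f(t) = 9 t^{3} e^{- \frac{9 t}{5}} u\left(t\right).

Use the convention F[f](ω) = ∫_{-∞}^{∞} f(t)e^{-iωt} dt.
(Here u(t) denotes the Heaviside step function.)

F(ω) = \frac{33750}{\left(5 i \omega + 9\right)^{4}}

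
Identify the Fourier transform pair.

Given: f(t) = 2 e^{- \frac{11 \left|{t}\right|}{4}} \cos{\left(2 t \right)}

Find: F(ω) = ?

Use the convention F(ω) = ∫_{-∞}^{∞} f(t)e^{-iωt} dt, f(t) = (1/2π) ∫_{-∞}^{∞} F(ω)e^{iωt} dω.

F(ω) = \frac{176 \left(16 \omega^{2} + 185\right)}{256 \omega^{4} + 1824 \omega^{2} + 34225}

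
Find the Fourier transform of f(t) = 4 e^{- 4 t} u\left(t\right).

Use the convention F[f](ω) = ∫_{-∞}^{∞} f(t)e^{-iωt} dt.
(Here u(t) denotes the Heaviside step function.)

F(ω) = \frac{4}{i \omega + 4}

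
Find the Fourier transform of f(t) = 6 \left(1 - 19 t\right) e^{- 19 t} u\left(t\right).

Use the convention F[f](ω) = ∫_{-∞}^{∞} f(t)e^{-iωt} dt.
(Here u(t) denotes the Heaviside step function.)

F(ω) = \frac{6 i \omega}{- \omega^{2} + 38 i \omega + 361}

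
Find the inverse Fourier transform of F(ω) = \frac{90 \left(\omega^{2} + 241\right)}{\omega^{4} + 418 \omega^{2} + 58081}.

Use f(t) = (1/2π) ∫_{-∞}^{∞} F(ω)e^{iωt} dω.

f(t) = 3 e^{- 15 \left|{t}\right|} \cos{\left(4 \left|{t}\right| \right)}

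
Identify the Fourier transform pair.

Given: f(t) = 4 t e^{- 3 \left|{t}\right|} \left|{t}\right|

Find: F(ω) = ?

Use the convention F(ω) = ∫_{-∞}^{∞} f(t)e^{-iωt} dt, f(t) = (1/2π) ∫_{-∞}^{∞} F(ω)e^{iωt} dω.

F(ω) = \frac{16 i \omega \left(\omega^{2} - 27\right)}{\left(\omega^{2} + 9\right)^{3}}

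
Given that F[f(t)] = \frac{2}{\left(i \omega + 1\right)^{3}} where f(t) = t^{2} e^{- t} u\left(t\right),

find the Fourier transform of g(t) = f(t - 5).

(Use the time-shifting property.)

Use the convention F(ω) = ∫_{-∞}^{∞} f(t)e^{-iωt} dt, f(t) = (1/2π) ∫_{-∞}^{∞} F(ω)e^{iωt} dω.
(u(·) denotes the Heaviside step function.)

F[g](ω) = \frac{2 e^{- 5 i \omega}}{\left(i \omega + 1\right)^{3}}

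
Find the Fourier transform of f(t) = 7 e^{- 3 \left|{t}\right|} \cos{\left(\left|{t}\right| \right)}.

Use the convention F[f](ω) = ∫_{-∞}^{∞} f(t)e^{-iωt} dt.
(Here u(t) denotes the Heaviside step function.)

F(ω) = \frac{42 \left(\omega^{2} + 10\right)}{\omega^{4} + 16 \omega^{2} + 100}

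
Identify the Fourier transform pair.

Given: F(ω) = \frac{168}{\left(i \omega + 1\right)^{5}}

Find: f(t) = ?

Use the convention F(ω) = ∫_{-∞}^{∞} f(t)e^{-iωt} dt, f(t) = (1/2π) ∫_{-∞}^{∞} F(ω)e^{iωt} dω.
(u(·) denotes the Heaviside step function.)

f(t) = 7 t^{4} e^{- t} u\left(t\right)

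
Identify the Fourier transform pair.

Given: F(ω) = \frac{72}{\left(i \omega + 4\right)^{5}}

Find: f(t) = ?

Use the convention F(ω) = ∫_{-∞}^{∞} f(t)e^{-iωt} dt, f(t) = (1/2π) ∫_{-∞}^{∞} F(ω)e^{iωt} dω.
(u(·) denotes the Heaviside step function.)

f(t) = 3 t^{4} e^{- 4 t} u\left(t\right)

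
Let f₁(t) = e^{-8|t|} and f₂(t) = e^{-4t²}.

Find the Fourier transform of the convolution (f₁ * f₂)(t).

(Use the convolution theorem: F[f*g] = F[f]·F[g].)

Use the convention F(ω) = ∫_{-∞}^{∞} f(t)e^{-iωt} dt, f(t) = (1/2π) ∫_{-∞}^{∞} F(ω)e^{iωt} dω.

F[f₁*f₂](ω) = \frac{8 \sqrt{\pi} e^{- \frac{\omega^{2}}{16}}}{\omega^{2} + 64}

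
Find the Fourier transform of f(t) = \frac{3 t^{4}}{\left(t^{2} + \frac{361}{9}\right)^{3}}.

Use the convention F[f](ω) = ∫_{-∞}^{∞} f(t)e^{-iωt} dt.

F(ω) = \frac{\pi \left(361 \omega^{2} - 285 \left|{\omega}\right| + 27\right) e^{- \frac{19 \left|{\omega}\right|}{3}}}{152}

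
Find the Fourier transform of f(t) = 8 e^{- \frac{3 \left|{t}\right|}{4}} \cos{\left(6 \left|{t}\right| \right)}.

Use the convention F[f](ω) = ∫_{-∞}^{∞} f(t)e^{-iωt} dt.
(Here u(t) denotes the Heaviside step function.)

F(ω) = \frac{192 \left(16 \omega^{2} + 585\right)}{256 \omega^{4} - 18144 \omega^{2} + 342225}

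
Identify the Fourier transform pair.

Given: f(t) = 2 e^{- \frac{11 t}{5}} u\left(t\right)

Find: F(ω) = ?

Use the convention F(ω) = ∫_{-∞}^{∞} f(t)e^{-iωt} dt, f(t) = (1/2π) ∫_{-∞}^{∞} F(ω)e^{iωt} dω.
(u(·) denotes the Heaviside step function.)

F(ω) = \frac{10}{5 i \omega + 11}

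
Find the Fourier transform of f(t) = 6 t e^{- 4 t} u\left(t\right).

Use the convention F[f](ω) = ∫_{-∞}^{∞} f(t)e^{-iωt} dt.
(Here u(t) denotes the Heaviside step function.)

F(ω) = \frac{6}{\left(i \omega + 4\right)^{2}}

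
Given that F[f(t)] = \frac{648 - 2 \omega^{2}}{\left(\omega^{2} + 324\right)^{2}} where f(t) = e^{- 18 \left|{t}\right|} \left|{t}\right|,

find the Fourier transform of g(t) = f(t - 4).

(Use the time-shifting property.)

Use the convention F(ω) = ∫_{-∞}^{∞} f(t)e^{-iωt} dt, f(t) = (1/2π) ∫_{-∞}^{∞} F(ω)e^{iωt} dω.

F[g](ω) = \frac{2 \left(324 - \omega^{2}\right) e^{- 4 i \omega}}{\left(\omega^{2} + 324\right)^{2}}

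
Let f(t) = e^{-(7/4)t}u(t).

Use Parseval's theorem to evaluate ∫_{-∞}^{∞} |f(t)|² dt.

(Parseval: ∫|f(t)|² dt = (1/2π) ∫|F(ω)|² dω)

∫|f(t)|² dt = \frac{2}{7}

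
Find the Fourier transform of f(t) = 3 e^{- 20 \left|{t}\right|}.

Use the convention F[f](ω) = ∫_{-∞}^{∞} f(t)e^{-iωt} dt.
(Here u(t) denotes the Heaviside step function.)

F(ω) = \frac{120}{\omega^{2} + 400}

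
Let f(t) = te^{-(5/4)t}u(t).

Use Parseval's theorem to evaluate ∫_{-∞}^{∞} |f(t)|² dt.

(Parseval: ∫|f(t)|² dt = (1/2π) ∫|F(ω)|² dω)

∫|f(t)|² dt = \frac{16}{125}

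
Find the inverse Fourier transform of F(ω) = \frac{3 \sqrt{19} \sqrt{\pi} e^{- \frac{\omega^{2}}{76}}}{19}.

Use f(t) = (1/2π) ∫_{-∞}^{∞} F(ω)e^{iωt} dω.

f(t) = 3 e^{- 19 t^{2}}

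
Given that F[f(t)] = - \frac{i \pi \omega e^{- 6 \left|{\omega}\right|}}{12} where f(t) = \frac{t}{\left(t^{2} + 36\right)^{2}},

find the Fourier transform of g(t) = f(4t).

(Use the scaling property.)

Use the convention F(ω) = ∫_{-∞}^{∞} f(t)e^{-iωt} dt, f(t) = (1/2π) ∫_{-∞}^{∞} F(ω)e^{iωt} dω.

F[g](ω) = - \frac{i \pi \omega e^{- \frac{3 \left|{\omega}\right|}{2}}}{192}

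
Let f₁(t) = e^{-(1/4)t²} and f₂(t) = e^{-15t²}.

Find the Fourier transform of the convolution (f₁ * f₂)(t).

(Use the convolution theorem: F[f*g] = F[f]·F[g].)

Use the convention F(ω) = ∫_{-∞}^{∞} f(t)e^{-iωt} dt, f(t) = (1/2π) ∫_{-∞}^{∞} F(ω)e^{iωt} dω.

F[f₁*f₂](ω) = \frac{2 \sqrt{15} \pi e^{- \frac{61 \omega^{2}}{60}}}{15}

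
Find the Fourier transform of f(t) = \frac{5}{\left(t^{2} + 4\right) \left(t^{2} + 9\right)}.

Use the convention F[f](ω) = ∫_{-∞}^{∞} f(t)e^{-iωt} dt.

F(ω) = \frac{\pi \left(3 e^{\left|{\omega}\right|} - 2\right) e^{- 3 \left|{\omega}\right|}}{6}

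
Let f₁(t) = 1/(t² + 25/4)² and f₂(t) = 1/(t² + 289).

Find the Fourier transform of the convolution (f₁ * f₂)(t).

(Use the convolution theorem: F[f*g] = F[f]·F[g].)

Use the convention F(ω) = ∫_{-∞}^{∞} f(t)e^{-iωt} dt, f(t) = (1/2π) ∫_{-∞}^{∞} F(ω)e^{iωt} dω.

F[f₁*f₂](ω) = \frac{2 \pi^{2} \left(5 \left|{\omega}\right| + 2\right) e^{- \frac{39 \left|{\omega}\right|}{2}}}{2125}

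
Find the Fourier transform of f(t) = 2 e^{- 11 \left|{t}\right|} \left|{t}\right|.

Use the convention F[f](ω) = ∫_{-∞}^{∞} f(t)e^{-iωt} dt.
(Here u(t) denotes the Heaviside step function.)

F(ω) = \frac{4 \left(121 - \omega^{2}\right)}{\left(\omega^{2} + 121\right)^{2}}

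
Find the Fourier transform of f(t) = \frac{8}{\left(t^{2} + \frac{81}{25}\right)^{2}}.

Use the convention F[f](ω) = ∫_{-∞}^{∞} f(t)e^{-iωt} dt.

F(ω) = \frac{100 \pi \left(9 \left|{\omega}\right| + 5\right) e^{- \frac{9 \left|{\omega}\right|}{5}}}{729}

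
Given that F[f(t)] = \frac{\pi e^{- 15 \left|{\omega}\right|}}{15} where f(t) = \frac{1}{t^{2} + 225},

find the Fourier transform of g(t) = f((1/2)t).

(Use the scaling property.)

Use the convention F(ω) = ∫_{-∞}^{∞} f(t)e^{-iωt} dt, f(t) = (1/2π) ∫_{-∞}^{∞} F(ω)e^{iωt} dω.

F[g](ω) = \frac{2 \pi e^{- 30 \left|{\omega}\right|}}{15}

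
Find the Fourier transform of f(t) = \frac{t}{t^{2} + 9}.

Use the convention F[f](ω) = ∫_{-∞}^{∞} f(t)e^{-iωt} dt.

F(ω) = - i \pi e^{- 3 \left|{\omega}\right|} \operatorname{sign}{\left(\omega \right)}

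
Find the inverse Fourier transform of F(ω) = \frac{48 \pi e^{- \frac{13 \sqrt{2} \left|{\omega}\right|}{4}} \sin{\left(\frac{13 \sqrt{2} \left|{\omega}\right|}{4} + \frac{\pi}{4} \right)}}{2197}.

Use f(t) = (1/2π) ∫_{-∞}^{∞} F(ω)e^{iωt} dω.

f(t) = \frac{6}{t^{4} + \frac{28561}{16}}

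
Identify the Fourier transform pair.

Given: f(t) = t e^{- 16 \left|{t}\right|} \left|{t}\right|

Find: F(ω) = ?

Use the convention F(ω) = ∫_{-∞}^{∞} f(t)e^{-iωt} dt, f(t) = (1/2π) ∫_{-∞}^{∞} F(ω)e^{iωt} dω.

F(ω) = \frac{4 i \omega \left(\omega^{2} - 768\right)}{\left(\omega^{2} + 256\right)^{3}}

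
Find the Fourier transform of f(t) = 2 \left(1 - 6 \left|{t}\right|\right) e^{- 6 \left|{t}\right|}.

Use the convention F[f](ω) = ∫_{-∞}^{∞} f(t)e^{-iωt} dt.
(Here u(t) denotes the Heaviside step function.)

F(ω) = \frac{48 \omega^{2}}{\left(\omega^{2} + 36\right)^{2}}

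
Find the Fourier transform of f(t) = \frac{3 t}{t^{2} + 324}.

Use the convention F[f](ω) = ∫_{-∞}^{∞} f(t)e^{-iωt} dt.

F(ω) = - 3 i \pi e^{- 18 \left|{\omega}\right|} \operatorname{sign}{\left(\omega \right)}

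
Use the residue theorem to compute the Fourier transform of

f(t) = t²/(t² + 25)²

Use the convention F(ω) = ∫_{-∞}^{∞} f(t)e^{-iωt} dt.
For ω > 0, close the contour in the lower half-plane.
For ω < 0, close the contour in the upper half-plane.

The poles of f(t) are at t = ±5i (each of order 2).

Let g(z) = f(z)e^{-iωz}; for large |z| the factor e^{-iωz} decays in the lower half-plane when ω > 0 and in the upper half-plane when ω < 0.

Case ω > 0 (lower half-plane, clockwise contour ⇒ F(ω) = -2πi·ΣRes):
  Res_{z = - 5 i} g(z) = \frac{i \left(1 - 5 \omega\right) e^{- 5 \omega}}{20} (pole of order 2)
  F(ω) = -2πi·ΣRes = \frac{\pi \left(1 - 5 \omega\right) e^{- 5 \omega}}{10}

Case ω < 0 (upper half-plane, counterclockwise contour ⇒ F(ω) = +2πi·ΣRes):
  Res_{z = 5 i} g(z) = \frac{i \left(- 5 \omega - 1\right) e^{5 \omega}}{20} (pole of order 2)
  F(ω) = 2πi·ΣRes = \frac{\pi \left(5 \omega + 1\right) e^{5 \omega}}{10}

Both cases combine into a single formula in |ω|:

F(ω) = \frac{\pi \left(1 - 5 \left|{\omega}\right|\right) e^{- 5 \left|{\omega}\right|}}{10}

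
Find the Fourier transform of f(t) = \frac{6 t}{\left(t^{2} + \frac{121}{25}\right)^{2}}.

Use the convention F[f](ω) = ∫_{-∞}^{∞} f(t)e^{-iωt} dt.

F(ω) = - \frac{15 i \pi \omega e^{- \frac{11 \left|{\omega}\right|}{5}}}{11}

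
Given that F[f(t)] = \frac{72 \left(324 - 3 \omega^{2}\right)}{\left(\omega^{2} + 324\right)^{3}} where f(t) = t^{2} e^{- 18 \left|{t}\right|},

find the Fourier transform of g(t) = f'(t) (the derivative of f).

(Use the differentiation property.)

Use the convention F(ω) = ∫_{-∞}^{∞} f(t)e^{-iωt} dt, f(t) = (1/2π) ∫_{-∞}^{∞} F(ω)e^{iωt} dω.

F[g](ω) = - \frac{216 i \omega \left(\omega^{2} - 108\right)}{\left(\omega^{2} + 324\right)^{3}}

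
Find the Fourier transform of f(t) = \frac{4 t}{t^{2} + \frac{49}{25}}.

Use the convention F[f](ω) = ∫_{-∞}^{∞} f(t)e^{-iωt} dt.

F(ω) = - 4 i \pi e^{- \frac{7 \left|{\omega}\right|}{5}} \operatorname{sign}{\left(\omega \right)}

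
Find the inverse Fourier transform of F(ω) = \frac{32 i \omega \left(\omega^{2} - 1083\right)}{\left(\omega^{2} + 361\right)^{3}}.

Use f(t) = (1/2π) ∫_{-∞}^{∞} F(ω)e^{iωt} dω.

f(t) = 8 t e^{- 19 \left|{t}\right|} \left|{t}\right|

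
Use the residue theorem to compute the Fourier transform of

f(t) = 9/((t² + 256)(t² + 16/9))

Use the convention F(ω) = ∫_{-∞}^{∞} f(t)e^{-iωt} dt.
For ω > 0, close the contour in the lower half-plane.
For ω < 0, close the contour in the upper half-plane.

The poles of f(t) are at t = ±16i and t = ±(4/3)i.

Let g(z) = f(z)e^{-iωz}; for large |z| the factor e^{-iωz} decays in the lower half-plane when ω > 0 and in the upper half-plane when ω < 0.

Case ω > 0 (lower half-plane, clockwise contour ⇒ F(ω) = -2πi·ΣRes):
  Res_{z = - 16 i} g(z) = - \frac{81 i e^{- 16 \omega}}{73216}
  Res_{z = - \frac{4 i}{3}} g(z) = \frac{243 i e^{- \frac{4 \omega}{3}}}{18304}
  F(ω) = -2πi·ΣRes = - \frac{81 \pi e^{- 16 \omega}}{36608} + \frac{243 \pi e^{- \frac{4 \omega}{3}}}{9152}

Case ω < 0 (upper half-plane, counterclockwise contour ⇒ F(ω) = +2πi·ΣRes):
  Res_{z = 16 i} g(z) = \frac{81 i e^{16 \omega}}{73216}
  Res_{z = \frac{4 i}{3}} g(z) = - \frac{243 i e^{\frac{4 \omega}{3}}}{18304}
  F(ω) = 2πi·ΣRes = \frac{81 \pi \left(12 e^{\frac{4 \omega}{3}} - e^{16 \omega}\right)}{36608}

Both cases combine into a single formula in |ω|:

F(ω) = - \frac{81 \pi e^{- 16 \left|{\omega}\right|}}{36608} + \frac{243 \pi e^{- \frac{4 \left|{\omega}\right|}{3}}}{9152}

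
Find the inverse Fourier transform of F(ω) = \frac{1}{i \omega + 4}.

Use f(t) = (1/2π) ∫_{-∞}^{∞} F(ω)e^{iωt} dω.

f(t) = e^{- 4 t} u\left(t\right)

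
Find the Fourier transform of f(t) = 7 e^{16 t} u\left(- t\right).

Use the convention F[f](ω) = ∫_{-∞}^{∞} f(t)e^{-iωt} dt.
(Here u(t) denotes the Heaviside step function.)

F(ω) = - \frac{7}{i \omega - 16}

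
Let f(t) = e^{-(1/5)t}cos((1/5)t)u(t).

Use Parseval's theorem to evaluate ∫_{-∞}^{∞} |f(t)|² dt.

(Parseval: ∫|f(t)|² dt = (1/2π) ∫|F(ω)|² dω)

∫|f(t)|² dt = \frac{15}{8}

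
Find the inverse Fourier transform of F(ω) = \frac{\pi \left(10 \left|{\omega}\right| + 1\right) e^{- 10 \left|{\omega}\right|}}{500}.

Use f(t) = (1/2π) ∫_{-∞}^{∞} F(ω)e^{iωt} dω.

f(t) = \frac{4}{\left(t^{2} + 100\right)^{2}}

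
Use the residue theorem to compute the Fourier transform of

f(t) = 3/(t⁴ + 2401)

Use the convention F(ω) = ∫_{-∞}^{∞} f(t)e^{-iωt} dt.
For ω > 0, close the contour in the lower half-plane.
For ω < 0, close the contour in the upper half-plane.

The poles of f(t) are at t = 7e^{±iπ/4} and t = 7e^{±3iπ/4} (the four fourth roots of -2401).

Let g(z) = f(z)e^{-iωz}; for large |z| the factor e^{-iωz} decays in the lower half-plane when ω > 0 and in the upper half-plane when ω < 0.

Case ω > 0 (lower half-plane, clockwise contour ⇒ F(ω) = -2πi·ΣRes):
  Res_{z = - \frac{7 \sqrt{2}}{2} - \frac{7 \sqrt{2} i}{2}} g(z) = \frac{3 \sqrt{2} i \left(1 - i\right) e^{\frac{7 \sqrt{2} \omega \left(-1 + i\right)}{2}}}{2744}
  Res_{z = \frac{7 \sqrt{2}}{2} - \frac{7 \sqrt{2} i}{2}} g(z) = \frac{3 \sqrt{2} i \left(1 + i\right) e^{- \frac{7 \sqrt{2} \omega \left(1 + i\right)}{2}}}{2744}
  F(ω) = -2πi·ΣRes = \frac{3 \sqrt{2} \pi \left(1 - i\right) \left(e^{7 \sqrt{2} i \omega} + i\right) e^{- \frac{7 \sqrt{2} \omega \left(1 + i\right)}{2}}}{1372} = \frac{3 \pi e^{- \frac{7 \sqrt{2} \omega}{2}} \sin{\left(\frac{7 \sqrt{2} \omega}{2} + \frac{\pi}{4} \right)}}{343}

Case ω < 0 (upper half-plane, counterclockwise contour ⇒ F(ω) = +2πi·ΣRes):
  Res_{z = \frac{7 \sqrt{2}}{2} + \frac{7 \sqrt{2} i}{2}} g(z) = \frac{3 \sqrt{2} i \left(-1 + i\right) e^{\frac{7 \sqrt{2} \omega \left(1 - i\right)}{2}}}{2744}
  Res_{z = - \frac{7 \sqrt{2}}{2} + \frac{7 \sqrt{2} i}{2}} g(z) = \frac{3 \sqrt{2} \left(1 - i\right) e^{\frac{7 \sqrt{2} \omega \left(1 + i\right)}{2}}}{2744}
  F(ω) = 2πi·ΣRes = - \frac{3 \sqrt{2} i \pi \left(i \left(1 - i\right) e^{\frac{7 \sqrt{2} \omega \left(1 - i\right)}{2}} - \left(1 - i\right) e^{\frac{7 \sqrt{2} \omega \left(1 + i\right)}{2}}\right)}{1372} = \frac{3 \pi e^{\frac{7 \sqrt{2} \omega}{2}} \cos{\left(\frac{7 \sqrt{2} \omega}{2} + \frac{\pi}{4} \right)}}{343}

Both cases combine into a single formula in |ω|:

F(ω) = \frac{3 \pi e^{- \frac{7 \sqrt{2} \left|{\omega}\right|}{2}} \sin{\left(\frac{7 \sqrt{2} \left|{\omega}\right|}{2} + \frac{\pi}{4} \right)}}{343}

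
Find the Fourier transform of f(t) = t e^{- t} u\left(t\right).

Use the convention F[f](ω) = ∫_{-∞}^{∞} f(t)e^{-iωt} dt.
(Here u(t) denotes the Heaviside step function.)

F(ω) = \frac{1}{\left(i \omega + 1\right)^{2}}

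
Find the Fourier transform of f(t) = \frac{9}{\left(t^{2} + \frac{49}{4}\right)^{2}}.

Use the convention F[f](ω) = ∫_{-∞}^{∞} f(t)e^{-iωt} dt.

F(ω) = \frac{18 \pi \left(7 \left|{\omega}\right| + 2\right) e^{- \frac{7 \left|{\omega}\right|}{2}}}{343}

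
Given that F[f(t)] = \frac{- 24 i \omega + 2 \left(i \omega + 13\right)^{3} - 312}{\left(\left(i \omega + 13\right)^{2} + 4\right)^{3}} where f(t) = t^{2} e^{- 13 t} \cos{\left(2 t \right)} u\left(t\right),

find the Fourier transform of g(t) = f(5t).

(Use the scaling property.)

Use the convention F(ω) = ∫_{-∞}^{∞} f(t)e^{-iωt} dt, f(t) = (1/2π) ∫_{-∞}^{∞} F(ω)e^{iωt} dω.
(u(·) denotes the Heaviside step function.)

F[g](ω) = \frac{50 \left(- 300 i \omega + \left(i \omega + 65\right)^{3} - 19500\right)}{\left(\left(i \omega + 65\right)^{2} + 100\right)^{3}}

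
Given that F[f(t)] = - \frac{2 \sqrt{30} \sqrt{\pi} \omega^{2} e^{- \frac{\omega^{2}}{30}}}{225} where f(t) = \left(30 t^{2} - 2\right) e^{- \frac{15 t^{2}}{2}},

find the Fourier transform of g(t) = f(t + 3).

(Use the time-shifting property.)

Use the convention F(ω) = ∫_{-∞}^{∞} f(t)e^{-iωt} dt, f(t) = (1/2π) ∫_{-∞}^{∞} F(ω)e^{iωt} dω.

F[g](ω) = - \frac{2 \sqrt{30} \sqrt{\pi} \omega^{2} e^{- \frac{\omega \left(\omega - 90 i\right)}{30}}}{225}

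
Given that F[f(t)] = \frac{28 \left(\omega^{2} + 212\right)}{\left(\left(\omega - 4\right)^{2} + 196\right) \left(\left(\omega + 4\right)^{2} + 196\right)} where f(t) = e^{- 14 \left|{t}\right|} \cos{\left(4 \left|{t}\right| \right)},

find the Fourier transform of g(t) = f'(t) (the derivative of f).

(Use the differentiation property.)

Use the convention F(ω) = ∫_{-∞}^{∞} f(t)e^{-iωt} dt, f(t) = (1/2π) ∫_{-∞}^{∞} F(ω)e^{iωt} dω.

F[g](ω) = \frac{28 i \omega \left(\omega^{2} + 212\right)}{\omega^{4} + 360 \omega^{2} + 44944}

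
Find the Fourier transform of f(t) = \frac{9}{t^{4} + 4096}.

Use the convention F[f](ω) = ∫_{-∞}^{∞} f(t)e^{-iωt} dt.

F(ω) = \frac{9 \pi e^{- 4 \sqrt{2} \left|{\omega}\right|} \sin{\left(4 \sqrt{2} \left|{\omega}\right| + \frac{\pi}{4} \right)}}{512}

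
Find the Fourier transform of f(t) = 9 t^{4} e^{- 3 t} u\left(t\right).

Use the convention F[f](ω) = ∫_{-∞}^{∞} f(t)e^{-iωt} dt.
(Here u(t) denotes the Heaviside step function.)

F(ω) = \frac{216}{\left(i \omega + 3\right)^{5}}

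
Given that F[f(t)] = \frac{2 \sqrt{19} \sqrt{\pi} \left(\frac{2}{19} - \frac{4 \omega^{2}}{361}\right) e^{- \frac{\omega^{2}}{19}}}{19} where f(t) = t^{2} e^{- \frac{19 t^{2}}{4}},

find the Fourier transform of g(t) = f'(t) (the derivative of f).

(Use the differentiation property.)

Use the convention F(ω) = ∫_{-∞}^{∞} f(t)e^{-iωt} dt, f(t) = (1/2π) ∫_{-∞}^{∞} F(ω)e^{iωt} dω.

F[g](ω) = \frac{4 \sqrt{19} i \sqrt{\pi} \omega \left(19 - 2 \omega^{2}\right) e^{- \frac{\omega^{2}}{19}}}{6859}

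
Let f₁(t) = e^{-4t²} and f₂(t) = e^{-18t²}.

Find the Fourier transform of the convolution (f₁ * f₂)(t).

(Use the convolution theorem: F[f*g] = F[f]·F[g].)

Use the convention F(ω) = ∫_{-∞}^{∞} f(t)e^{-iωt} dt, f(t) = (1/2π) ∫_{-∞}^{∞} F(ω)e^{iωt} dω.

F[f₁*f₂](ω) = \frac{\sqrt{2} \pi e^{- \frac{11 \omega^{2}}{144}}}{12}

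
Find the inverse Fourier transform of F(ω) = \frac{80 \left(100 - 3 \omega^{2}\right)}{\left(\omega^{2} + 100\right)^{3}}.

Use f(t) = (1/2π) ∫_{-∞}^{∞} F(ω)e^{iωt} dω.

f(t) = 2 t^{2} e^{- 10 \left|{t}\right|}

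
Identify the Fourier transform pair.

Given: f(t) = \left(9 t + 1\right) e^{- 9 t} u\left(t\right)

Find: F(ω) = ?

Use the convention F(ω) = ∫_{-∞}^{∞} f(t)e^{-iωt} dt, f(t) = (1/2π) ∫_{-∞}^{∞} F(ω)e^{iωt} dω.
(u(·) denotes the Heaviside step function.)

F(ω) = \frac{- i \omega - 18}{\omega^{2} - 18 i \omega - 81}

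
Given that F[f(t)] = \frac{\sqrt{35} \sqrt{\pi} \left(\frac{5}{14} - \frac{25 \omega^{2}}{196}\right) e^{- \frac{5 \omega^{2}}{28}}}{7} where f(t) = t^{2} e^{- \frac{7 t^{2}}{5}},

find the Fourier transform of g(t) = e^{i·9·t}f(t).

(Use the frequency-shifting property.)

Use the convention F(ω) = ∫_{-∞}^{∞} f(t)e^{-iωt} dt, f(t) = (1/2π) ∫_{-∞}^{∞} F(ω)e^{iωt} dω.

F[g](ω) = \frac{5 \sqrt{35} \sqrt{\pi} \left(14 - 5 \left(\omega - 9\right)^{2}\right) e^{- \frac{5 \left(\omega - 9\right)^{2}}{28}}}{1372}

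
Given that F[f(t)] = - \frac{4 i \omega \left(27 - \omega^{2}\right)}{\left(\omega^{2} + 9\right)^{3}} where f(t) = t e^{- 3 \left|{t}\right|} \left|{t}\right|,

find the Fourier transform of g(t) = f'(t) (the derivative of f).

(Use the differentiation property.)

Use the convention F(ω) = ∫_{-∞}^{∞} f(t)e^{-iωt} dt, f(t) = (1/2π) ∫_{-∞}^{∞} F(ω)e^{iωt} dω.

F[g](ω) = \frac{4 \omega^{2} \left(27 - \omega^{2}\right)}{\left(\omega^{2} + 9\right)^{3}}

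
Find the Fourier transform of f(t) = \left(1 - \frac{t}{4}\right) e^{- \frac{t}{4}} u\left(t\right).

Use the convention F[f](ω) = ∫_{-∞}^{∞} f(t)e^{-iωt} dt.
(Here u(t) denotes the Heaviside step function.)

F(ω) = \frac{16 i \omega}{- 16 \omega^{2} + 8 i \omega + 1}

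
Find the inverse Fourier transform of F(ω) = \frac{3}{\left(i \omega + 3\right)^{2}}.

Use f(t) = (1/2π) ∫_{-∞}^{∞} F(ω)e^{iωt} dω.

f(t) = 3 t e^{- 3 t} u\left(t\right)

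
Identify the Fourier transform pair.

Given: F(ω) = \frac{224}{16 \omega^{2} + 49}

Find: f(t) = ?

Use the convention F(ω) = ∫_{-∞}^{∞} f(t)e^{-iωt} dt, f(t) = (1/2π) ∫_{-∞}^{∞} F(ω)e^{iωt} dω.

f(t) = 4 e^{- \frac{7 \left|{t}\right|}{4}}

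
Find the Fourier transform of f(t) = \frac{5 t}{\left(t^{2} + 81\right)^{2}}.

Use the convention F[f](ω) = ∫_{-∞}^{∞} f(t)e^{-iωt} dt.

F(ω) = - \frac{5 i \pi \omega e^{- 9 \left|{\omega}\right|}}{18}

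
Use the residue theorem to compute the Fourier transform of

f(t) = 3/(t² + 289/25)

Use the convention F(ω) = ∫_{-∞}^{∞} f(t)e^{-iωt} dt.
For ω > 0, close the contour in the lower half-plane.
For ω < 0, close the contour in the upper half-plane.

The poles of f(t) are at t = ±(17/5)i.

Let g(z) = f(z)e^{-iωz}; for large |z| the factor e^{-iωz} decays in the lower half-plane when ω > 0 and in the upper half-plane when ω < 0.

Case ω > 0 (lower half-plane, clockwise contour ⇒ F(ω) = -2πi·ΣRes):
  Res_{z = - \frac{17 i}{5}} g(z) = \frac{15 i e^{- \frac{17 \omega}{5}}}{34}
  F(ω) = -2πi·ΣRes = \frac{15 \pi e^{- \frac{17 \omega}{5}}}{17}

Case ω < 0 (upper half-plane, counterclockwise contour ⇒ F(ω) = +2πi·ΣRes):
  Res_{z = \frac{17 i}{5}} g(z) = - \frac{15 i e^{\frac{17 \omega}{5}}}{34}
  F(ω) = 2πi·ΣRes = \frac{15 \pi e^{\frac{17 \omega}{5}}}{17}

Both cases combine into a single formula in |ω|:

F(ω) = \frac{15 \pi e^{- \frac{17 \left|{\omega}\right|}{5}}}{17}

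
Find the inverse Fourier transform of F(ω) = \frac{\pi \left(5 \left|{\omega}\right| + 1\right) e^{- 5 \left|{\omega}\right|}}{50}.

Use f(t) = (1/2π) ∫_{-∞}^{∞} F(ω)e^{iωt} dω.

f(t) = \frac{5}{\left(t^{2} + 25\right)^{2}}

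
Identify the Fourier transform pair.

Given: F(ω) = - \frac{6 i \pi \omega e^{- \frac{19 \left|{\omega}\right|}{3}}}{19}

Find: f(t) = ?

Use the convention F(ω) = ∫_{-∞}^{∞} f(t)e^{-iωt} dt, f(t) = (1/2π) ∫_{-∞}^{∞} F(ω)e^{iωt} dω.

f(t) = \frac{4 t}{\left(t^{2} + \frac{361}{9}\right)^{2}}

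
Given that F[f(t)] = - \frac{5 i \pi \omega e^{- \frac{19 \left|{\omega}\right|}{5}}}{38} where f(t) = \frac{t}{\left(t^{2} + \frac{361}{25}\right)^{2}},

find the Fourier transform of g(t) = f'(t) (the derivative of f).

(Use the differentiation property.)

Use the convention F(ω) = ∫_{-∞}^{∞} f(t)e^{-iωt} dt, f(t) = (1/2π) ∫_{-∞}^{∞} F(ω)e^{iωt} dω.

F[g](ω) = \frac{5 \pi \omega^{2} e^{- \frac{19 \left|{\omega}\right|}{5}}}{38}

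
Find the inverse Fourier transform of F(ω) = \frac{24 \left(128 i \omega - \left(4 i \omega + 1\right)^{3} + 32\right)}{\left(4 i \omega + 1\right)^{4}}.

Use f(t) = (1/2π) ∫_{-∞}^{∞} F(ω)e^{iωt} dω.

f(t) = 6 \left(t^{2} - 1\right) e^{- \frac{t}{4}} u\left(t\right)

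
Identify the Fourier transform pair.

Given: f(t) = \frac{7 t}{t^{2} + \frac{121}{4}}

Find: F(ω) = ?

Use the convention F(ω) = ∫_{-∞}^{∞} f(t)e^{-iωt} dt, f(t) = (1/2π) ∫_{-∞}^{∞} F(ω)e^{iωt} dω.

F(ω) = - 7 i \pi e^{- \frac{11 \left|{\omega}\right|}{2}} \operatorname{sign}{\left(\omega \right)}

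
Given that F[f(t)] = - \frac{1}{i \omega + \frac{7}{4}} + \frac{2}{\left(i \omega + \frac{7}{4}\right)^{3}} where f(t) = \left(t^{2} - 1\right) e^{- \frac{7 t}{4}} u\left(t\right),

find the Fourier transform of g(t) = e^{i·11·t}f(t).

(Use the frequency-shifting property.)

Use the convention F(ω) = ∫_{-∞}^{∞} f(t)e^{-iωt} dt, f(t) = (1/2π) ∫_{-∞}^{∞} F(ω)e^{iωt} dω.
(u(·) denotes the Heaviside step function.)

F[g](ω) = \frac{4 \left(128 i \left(\omega - 11\right) - \left(4 i \left(\omega - 11\right) + 7\right)^{3} + 224\right)}{\left(4 i \left(\omega - 11\right) + 7\right)^{4}}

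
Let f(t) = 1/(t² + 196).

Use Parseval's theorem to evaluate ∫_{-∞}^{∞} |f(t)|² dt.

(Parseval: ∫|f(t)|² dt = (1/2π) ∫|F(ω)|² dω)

∫|f(t)|² dt = \frac{\pi}{5488}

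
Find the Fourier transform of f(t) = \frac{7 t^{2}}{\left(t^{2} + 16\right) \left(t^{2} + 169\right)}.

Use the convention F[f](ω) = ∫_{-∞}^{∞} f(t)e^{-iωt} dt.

F(ω) = \frac{7 \pi \left(13 - 4 e^{9 \left|{\omega}\right|}\right) e^{- 13 \left|{\omega}\right|}}{153}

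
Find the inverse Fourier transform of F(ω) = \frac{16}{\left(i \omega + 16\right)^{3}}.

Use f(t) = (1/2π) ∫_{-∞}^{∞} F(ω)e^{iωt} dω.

f(t) = 8 t^{2} e^{- 16 t} u\left(t\right)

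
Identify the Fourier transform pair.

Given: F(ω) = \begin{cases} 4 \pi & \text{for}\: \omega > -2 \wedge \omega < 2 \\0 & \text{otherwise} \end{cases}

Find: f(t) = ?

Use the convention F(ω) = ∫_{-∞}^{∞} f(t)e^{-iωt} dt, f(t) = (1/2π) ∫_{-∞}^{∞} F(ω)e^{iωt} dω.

f(t) = \frac{4 \sin{\left(2 t \right)}}{t}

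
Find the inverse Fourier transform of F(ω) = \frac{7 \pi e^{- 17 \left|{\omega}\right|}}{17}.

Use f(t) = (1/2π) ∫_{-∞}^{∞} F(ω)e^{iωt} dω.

f(t) = \frac{7}{t^{2} + 289}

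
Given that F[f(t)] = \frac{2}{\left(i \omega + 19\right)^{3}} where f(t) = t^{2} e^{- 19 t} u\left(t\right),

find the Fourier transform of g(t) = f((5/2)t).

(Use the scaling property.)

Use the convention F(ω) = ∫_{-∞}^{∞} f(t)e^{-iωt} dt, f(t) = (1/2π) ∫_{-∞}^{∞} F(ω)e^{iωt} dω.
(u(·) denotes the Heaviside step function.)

F[g](ω) = \frac{100}{\left(2 i \omega + 95\right)^{3}}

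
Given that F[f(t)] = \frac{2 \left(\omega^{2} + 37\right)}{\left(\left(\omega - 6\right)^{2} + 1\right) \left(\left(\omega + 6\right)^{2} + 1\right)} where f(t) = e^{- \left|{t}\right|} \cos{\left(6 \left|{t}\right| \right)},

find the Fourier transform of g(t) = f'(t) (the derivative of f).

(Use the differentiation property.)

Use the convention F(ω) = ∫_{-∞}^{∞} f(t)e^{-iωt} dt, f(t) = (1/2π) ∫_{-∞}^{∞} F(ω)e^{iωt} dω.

F[g](ω) = \frac{2 i \omega \left(\omega^{2} + 37\right)}{\omega^{4} - 70 \omega^{2} + 1369}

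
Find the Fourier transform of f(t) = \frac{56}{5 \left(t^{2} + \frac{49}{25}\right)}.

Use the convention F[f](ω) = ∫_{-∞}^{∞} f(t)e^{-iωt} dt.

F(ω) = 8 \pi e^{- \frac{7 \left|{\omega}\right|}{5}}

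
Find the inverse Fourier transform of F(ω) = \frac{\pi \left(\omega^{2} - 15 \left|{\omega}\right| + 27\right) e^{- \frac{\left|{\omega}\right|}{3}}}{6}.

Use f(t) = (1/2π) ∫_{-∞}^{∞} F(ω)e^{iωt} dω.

f(t) = \frac{4 t^{4}}{\left(t^{2} + \frac{1}{9}\right)^{3}}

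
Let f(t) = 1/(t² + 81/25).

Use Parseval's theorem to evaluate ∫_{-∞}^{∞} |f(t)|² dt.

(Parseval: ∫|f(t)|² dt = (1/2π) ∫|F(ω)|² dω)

∫|f(t)|² dt = \frac{125 \pi}{1458}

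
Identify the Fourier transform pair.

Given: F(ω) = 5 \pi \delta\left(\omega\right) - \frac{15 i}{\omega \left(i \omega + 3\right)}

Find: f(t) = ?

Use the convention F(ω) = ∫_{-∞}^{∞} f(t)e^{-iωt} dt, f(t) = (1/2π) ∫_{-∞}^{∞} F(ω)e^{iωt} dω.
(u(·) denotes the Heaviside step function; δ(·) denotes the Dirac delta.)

f(t) = 5 \left(1 - e^{- 3 t}\right) u\left(t\right)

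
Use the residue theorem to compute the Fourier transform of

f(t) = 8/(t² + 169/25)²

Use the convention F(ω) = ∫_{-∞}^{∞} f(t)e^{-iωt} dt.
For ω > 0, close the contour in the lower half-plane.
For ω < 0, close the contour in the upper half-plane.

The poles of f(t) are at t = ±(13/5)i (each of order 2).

Let g(z) = f(z)e^{-iωz}; for large |z| the factor e^{-iωz} decays in the lower half-plane when ω > 0 and in the upper half-plane when ω < 0.

Case ω > 0 (lower half-plane, clockwise contour ⇒ F(ω) = -2πi·ΣRes):
  Res_{z = - \frac{13 i}{5}} g(z) = \frac{50 i \left(13 \omega + 5\right) e^{- \frac{13 \omega}{5}}}{2197} (pole of order 2)
  F(ω) = -2πi·ΣRes = \frac{100 \pi \left(13 \omega + 5\right) e^{- \frac{13 \omega}{5}}}{2197}

Case ω < 0 (upper half-plane, counterclockwise contour ⇒ F(ω) = +2πi·ΣRes):
  Res_{z = \frac{13 i}{5}} g(z) = \frac{50 i \left(13 \omega - 5\right) e^{\frac{13 \omega}{5}}}{2197} (pole of order 2)
  F(ω) = 2πi·ΣRes = \frac{100 \pi \left(5 - 13 \omega\right) e^{\frac{13 \omega}{5}}}{2197}

Both cases combine into a single formula in |ω|:

F(ω) = \frac{100 \pi \left(13 \left|{\omega}\right| + 5\right) e^{- \frac{13 \left|{\omega}\right|}{5}}}{2197}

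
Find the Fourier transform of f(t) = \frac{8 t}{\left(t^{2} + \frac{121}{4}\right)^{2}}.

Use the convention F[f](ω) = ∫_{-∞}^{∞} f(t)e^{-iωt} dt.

F(ω) = - \frac{8 i \pi \omega e^{- \frac{11 \left|{\omega}\right|}{2}}}{11}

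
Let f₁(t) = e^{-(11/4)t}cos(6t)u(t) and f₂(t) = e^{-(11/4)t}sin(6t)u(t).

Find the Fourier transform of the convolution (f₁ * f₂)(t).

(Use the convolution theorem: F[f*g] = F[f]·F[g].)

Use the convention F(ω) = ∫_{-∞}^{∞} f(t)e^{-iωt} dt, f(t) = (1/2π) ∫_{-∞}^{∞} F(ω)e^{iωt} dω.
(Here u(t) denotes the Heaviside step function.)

F[f₁*f₂](ω) = \frac{384 \left(4 i \omega + 11\right)}{\left(\left(4 i \omega + 11\right)^{2} + 576\right)^{2}}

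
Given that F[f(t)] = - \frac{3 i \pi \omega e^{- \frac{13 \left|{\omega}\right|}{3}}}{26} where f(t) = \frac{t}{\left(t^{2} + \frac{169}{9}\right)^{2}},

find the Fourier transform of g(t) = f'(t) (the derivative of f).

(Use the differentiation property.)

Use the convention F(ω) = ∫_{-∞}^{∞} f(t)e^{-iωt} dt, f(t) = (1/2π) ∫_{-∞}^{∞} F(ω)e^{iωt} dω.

F[g](ω) = \frac{3 \pi \omega^{2} e^{- \frac{13 \left|{\omega}\right|}{3}}}{26}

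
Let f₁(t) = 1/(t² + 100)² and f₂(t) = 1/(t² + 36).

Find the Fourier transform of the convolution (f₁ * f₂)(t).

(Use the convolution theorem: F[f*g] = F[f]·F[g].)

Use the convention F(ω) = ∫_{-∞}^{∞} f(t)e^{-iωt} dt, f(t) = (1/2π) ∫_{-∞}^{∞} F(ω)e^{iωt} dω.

F[f₁*f₂](ω) = \frac{\pi^{2} \left(10 \left|{\omega}\right| + 1\right) e^{- 16 \left|{\omega}\right|}}{12000}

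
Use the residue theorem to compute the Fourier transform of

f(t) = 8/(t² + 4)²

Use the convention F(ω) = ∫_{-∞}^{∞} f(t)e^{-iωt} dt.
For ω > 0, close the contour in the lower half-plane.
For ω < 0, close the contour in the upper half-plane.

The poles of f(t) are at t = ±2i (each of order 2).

Let g(z) = f(z)e^{-iωz}; for large |z| the factor e^{-iωz} decays in the lower half-plane when ω > 0 and in the upper half-plane when ω < 0.

Case ω > 0 (lower half-plane, clockwise contour ⇒ F(ω) = -2πi·ΣRes):
  Res_{z = - 2 i} g(z) = \frac{i \left(2 \omega + 1\right) e^{- 2 \omega}}{4} (pole of order 2)
  F(ω) = -2πi·ΣRes = \frac{\pi \left(2 \omega + 1\right) e^{- 2 \omega}}{2}

Case ω < 0 (upper half-plane, counterclockwise contour ⇒ F(ω) = +2πi·ΣRes):
  Res_{z = 2 i} g(z) = \frac{i \left(2 \omega - 1\right) e^{2 \omega}}{4} (pole of order 2)
  F(ω) = 2πi·ΣRes = \frac{\pi \left(1 - 2 \omega\right) e^{2 \omega}}{2}

Both cases combine into a single formula in |ω|:

F(ω) = \frac{\pi \left(2 \left|{\omega}\right| + 1\right) e^{- 2 \left|{\omega}\right|}}{2}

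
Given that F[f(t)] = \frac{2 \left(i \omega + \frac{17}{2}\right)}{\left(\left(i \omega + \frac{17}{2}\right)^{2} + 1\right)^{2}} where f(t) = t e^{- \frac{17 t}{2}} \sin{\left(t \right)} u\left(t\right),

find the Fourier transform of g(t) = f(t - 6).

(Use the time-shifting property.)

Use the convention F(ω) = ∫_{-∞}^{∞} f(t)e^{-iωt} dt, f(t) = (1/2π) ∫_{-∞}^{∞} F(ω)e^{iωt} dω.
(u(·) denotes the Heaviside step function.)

F[g](ω) = \frac{16 \left(2 i \omega + 17\right) e^{- 6 i \omega}}{\left(\left(2 i \omega + 17\right)^{2} + 4\right)^{2}}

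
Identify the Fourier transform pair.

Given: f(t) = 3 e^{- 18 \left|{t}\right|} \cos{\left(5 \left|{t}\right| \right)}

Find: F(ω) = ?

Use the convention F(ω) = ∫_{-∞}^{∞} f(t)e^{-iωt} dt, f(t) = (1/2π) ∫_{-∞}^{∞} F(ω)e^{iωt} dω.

F(ω) = \frac{108 \left(\omega^{2} + 349\right)}{\omega^{4} + 598 \omega^{2} + 121801}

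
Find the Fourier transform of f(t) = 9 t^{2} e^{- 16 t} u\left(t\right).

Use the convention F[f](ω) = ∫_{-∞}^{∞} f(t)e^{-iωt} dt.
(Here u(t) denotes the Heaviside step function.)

F(ω) = \frac{18}{\left(i \omega + 16\right)^{3}}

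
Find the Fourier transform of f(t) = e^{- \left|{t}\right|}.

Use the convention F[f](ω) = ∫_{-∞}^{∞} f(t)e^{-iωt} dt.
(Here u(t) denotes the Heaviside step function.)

F(ω) = \frac{2}{\omega^{2} + 1}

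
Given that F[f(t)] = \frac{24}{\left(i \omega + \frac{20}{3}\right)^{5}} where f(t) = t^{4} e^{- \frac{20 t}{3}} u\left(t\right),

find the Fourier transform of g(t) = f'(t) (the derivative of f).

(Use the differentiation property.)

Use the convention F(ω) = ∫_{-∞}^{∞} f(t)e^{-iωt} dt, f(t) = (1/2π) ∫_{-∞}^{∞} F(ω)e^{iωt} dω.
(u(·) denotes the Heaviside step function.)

F[g](ω) = \frac{5832 i \omega}{\left(3 i \omega + 20\right)^{5}}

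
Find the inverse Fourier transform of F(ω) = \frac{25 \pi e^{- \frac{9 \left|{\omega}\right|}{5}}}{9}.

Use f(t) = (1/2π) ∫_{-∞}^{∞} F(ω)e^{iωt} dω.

f(t) = \frac{5}{t^{2} + \frac{81}{25}}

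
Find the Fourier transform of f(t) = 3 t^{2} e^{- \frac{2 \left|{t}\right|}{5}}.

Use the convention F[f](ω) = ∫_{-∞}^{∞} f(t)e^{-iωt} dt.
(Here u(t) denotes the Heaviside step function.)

F(ω) = \frac{3000 \left(4 - 75 \omega^{2}\right)}{\left(25 \omega^{2} + 4\right)^{3}}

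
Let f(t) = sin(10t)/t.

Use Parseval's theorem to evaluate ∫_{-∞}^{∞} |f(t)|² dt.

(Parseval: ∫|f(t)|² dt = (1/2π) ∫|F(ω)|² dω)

∫|f(t)|² dt = 10 \pi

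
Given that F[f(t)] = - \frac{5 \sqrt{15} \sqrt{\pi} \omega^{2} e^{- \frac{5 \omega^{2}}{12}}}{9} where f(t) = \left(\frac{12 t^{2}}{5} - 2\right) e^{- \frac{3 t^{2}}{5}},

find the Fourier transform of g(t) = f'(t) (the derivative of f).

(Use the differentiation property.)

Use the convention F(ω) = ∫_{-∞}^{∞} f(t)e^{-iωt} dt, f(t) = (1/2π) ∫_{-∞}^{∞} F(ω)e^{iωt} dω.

F[g](ω) = - \frac{5 \sqrt{15} i \sqrt{\pi} \omega^{3} e^{- \frac{5 \omega^{2}}{12}}}{9}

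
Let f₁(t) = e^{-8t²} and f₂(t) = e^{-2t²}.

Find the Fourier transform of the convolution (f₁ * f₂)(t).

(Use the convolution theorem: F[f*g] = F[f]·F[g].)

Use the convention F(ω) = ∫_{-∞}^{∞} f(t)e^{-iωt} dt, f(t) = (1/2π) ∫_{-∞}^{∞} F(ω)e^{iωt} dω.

F[f₁*f₂](ω) = \frac{\pi e^{- \frac{5 \omega^{2}}{32}}}{4}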